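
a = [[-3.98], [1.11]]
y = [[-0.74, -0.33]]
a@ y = [[2.95, 1.31], [-0.82, -0.37]]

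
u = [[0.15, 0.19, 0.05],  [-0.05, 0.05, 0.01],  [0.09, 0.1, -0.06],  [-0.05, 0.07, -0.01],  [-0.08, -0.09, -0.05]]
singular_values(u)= [0.3, 0.11, 0.09]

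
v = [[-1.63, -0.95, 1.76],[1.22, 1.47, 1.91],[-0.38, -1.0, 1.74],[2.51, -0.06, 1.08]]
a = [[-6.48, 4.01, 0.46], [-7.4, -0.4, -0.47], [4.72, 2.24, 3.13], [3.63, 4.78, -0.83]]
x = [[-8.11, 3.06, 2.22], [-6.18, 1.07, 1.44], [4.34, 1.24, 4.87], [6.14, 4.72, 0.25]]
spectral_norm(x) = 12.68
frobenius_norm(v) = 5.06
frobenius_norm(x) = 15.02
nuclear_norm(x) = 23.71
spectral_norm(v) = 3.59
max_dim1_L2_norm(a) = 7.63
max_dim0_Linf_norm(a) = 7.4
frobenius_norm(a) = 13.68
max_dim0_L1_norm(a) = 22.23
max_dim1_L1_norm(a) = 10.95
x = a + v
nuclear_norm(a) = 21.24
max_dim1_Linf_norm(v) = 2.51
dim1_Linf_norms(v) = [1.76, 1.91, 1.74, 2.51]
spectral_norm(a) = 11.57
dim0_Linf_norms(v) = [2.51, 1.47, 1.91]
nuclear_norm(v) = 8.34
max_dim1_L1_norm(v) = 4.6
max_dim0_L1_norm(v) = 6.49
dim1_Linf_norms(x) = [8.11, 6.18, 4.87, 6.14]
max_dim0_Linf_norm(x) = 8.11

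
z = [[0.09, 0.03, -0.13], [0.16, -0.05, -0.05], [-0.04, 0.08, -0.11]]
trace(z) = -0.07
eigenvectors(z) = [[0.69, 0.47, 0.38], [0.71, -0.30, 0.80], [0.15, 0.83, 0.46]]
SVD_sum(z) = [[0.11, 0.00, -0.1], [0.11, 0.00, -0.10], [0.03, 0.00, -0.03]] + [[-0.03, 0.03, -0.03], [0.05, -0.05, 0.05], [-0.07, 0.08, -0.08]] + [[0.0, 0.0, 0.00], [-0.0, -0.0, -0.0], [-0.0, -0.00, -0.0]]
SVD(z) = [[-0.70, 0.28, -0.66], [-0.69, -0.52, 0.51], [-0.2, 0.81, 0.55]] @ diag([0.22095686637948572, 0.1666641581773912, 0.0010590461650106019]) @ [[-0.75, -0.01, 0.67], [-0.54, 0.59, -0.6], [-0.39, -0.80, -0.45]]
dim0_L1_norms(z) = [0.29, 0.16, 0.29]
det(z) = 0.00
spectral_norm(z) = 0.22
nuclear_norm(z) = 0.39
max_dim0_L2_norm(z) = 0.19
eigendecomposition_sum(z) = [[0.13, -0.02, -0.08],  [0.13, -0.02, -0.08],  [0.03, -0.0, -0.02]] + [[-0.04, 0.05, -0.05], [0.02, -0.03, 0.03], [-0.07, 0.08, -0.09]] + [[0.00, -0.0, -0.0],  [0.00, -0.0, -0.00],  [0.0, -0.00, -0.0]]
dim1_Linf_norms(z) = [0.13, 0.16, 0.11]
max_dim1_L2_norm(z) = 0.17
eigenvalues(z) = [0.09, -0.16, -0.0]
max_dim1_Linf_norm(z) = 0.16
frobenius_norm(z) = 0.28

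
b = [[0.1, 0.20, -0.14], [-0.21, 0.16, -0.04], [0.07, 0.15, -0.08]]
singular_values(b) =[0.34, 0.25, 0.02]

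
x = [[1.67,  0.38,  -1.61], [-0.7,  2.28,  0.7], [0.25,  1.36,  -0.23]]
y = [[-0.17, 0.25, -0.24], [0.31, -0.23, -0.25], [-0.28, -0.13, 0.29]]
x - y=[[1.84, 0.13, -1.37], [-1.01, 2.51, 0.95], [0.53, 1.49, -0.52]]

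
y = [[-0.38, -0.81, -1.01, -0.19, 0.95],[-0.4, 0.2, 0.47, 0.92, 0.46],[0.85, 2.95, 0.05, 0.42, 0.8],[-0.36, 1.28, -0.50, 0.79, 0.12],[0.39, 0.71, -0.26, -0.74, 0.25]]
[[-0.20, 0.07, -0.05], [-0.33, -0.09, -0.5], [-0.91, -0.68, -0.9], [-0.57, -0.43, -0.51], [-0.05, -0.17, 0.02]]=y @[[-0.03, 0.18, 0.1], [-0.19, -0.28, -0.21], [0.16, 0.05, -0.07], [-0.28, 0.03, -0.26], [-0.27, -0.03, -0.32]]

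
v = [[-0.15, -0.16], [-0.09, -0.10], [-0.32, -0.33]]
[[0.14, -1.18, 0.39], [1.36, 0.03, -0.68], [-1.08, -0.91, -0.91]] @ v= [[-0.04,-0.03], [0.01,0.00], [0.54,0.56]]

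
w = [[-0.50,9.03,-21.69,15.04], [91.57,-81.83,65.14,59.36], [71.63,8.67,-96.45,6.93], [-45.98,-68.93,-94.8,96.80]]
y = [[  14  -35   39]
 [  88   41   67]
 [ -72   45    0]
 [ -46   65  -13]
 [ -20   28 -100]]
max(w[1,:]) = 91.57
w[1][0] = 91.57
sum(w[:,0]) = 116.72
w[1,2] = 65.14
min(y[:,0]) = -72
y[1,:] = [88, 41, 67]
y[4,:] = [-20, 28, -100]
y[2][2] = 0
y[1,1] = 41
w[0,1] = 9.03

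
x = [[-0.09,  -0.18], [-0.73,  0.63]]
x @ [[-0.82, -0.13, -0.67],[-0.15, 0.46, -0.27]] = [[0.1, -0.07, 0.11], [0.5, 0.38, 0.32]]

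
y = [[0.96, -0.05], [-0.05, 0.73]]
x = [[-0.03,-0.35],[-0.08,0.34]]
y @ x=[[-0.02,-0.35],[-0.06,0.27]]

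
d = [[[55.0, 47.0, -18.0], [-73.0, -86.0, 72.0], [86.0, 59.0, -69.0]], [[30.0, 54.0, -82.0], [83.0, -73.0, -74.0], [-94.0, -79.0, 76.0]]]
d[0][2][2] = -69.0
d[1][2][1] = -79.0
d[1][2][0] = -94.0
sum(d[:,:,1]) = -78.0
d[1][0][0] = 30.0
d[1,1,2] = -74.0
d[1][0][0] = 30.0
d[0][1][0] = -73.0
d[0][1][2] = 72.0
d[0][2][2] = -69.0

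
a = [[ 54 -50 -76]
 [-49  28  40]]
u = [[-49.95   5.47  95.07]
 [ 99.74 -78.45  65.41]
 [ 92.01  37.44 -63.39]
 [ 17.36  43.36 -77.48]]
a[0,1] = -50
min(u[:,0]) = -49.95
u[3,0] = 17.36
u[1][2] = 65.41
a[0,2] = -76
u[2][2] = -63.39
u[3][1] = 43.36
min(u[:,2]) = -77.48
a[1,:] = [-49, 28, 40]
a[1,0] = -49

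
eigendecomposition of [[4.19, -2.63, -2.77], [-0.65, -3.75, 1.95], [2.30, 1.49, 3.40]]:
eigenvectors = [[-0.77+0.00j, (-0.77-0j), 0.21+0.00j], [(0.08+0.12j), (0.08-0.12j), 0.95+0.00j], [-0.10+0.61j, -0.10-0.61j, (-0.24+0j)]]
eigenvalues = [(4.12+2.61j), (4.12-2.61j), (-4.4+0j)]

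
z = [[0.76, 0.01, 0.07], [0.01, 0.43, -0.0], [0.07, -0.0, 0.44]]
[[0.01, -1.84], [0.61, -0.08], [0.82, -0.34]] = z @ [[-0.18, -2.38],[1.43, -0.12],[1.9, -0.4]]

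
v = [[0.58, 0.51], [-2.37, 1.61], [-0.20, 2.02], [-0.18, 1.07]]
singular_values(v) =[3.36, 1.68]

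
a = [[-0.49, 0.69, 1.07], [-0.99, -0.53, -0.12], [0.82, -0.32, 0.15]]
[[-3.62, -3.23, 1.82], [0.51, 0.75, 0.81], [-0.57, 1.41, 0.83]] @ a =[[6.46, -1.37, -3.21], [-0.33, -0.30, 0.58], [-0.44, -1.41, -0.65]]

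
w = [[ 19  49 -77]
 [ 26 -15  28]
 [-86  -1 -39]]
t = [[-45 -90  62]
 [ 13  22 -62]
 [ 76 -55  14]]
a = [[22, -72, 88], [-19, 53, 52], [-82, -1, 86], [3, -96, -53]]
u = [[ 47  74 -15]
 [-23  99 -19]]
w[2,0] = -86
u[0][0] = 47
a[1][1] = 53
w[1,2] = 28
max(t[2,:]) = 76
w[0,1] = 49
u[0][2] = -15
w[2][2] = -39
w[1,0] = 26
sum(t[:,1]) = -123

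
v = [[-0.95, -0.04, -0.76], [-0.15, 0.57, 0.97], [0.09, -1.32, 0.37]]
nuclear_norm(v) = 3.61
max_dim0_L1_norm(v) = 2.1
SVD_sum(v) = [[-0.0, 0.02, 0.0], [-0.07, 0.64, 0.04], [0.14, -1.29, -0.08]] + [[-0.56,0.0,-0.98], [0.38,-0.0,0.67], [0.18,-0.00,0.32]] + [[-0.39, -0.06, 0.22], [-0.46, -0.07, 0.26], [-0.23, -0.03, 0.13]]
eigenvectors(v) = [[1.00+0.00j, (0.22-0.2j), (0.22+0.2j)], [(0.09+0j), 0.07+0.62j, (0.07-0.62j)], [0.02+0.00j, -0.72+0.00j, (-0.72-0j)]]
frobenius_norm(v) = 2.16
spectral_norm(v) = 1.45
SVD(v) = [[-0.01, -0.8, -0.6], [-0.44, 0.54, -0.71], [0.9, 0.26, -0.36]] @ diag([1.4467952899705392, 1.4152635192610223, 0.7491412149708273]) @ [[0.11, -0.99, -0.06], [0.50, -0.00, 0.87], [0.86, 0.13, -0.49]]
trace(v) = -0.01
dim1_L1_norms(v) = [1.75, 1.69, 1.78]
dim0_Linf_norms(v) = [0.95, 1.32, 0.97]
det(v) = -1.53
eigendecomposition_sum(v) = [[-0.94+0.00j, -0.30-0.00j, -0.32-0.00j],[-0.08+0.00j, (-0.03-0j), (-0.03-0j)],[(-0.02+0j), (-0.01-0j), -0.01-0.00j]] + [[-0.01+0.02j, (0.13-0.26j), -0.22-0.13j], [(-0.03-0.04j), 0.30+0.54j, 0.50-0.22j], [0.05-0.03j, (-0.66+0.27j), (0.19+0.6j)]] + [[(-0.01-0.02j), 0.13+0.26j, (-0.22+0.13j)], [-0.03+0.04j, 0.30-0.54j, 0.50+0.22j], [0.05+0.03j, (-0.66-0.27j), 0.19-0.60j]]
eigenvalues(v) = [(-0.97+0j), (0.48+1.16j), (0.48-1.16j)]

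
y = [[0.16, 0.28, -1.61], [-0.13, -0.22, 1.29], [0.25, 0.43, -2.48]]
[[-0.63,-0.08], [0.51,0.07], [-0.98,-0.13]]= y @ [[-0.09, 0.14], [0.26, 0.03], [0.43, 0.07]]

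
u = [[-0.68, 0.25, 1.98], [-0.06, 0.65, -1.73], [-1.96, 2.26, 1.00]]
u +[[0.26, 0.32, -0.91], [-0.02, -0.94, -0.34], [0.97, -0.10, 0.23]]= [[-0.42,  0.57,  1.07], [-0.08,  -0.29,  -2.07], [-0.99,  2.16,  1.23]]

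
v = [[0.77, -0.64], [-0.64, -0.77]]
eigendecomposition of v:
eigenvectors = [[0.94, 0.34], [-0.34, 0.94]]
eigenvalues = [1.0, -1.0]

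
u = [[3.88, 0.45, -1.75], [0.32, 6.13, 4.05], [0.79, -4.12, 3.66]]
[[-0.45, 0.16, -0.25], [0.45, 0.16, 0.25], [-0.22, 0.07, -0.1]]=u @ [[-0.11,  0.05,  -0.06],[0.06,  0.01,  0.03],[0.03,  0.02,  0.02]]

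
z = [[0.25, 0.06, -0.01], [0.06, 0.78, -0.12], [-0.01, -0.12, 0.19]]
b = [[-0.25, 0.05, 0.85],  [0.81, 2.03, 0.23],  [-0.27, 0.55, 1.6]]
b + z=[[0.00, 0.11, 0.84], [0.87, 2.81, 0.11], [-0.28, 0.43, 1.79]]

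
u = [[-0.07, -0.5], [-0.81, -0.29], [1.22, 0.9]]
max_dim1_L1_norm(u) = 2.12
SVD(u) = [[-0.20, 0.85],[-0.47, -0.52],[0.86, -0.09]] @ diag([1.7618396263642064, 0.43522537951368784]) @ [[0.82, 0.57], [0.57, -0.82]]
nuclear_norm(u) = 2.20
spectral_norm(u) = 1.76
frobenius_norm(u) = 1.81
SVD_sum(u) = [[-0.28, -0.2], [-0.68, -0.48], [1.24, 0.87]] + [[0.21, -0.3], [-0.13, 0.19], [-0.02, 0.03]]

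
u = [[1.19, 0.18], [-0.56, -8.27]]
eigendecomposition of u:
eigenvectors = [[1.00, -0.02], [-0.06, 1.0]]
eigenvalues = [1.18, -8.26]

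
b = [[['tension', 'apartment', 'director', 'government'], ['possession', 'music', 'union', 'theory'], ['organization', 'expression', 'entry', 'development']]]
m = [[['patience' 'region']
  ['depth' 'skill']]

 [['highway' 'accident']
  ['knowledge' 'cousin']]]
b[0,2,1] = 'expression'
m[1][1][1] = 'cousin'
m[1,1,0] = 'knowledge'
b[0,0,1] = 'apartment'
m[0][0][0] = 'patience'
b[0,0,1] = 'apartment'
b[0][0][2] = 'director'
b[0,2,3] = 'development'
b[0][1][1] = 'music'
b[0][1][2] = 'union'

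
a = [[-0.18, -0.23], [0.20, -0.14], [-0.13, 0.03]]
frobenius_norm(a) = 0.40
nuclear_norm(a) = 0.57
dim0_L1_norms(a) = [0.51, 0.4]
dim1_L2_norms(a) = [0.29, 0.24, 0.13]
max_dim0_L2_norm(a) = 0.3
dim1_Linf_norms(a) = [0.23, 0.2, 0.13]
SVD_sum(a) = [[-0.24, -0.11], [0.11, 0.05], [-0.10, -0.04]] + [[0.06, -0.12],  [0.09, -0.19],  [-0.03, 0.07]]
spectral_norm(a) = 0.31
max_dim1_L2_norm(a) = 0.29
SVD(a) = [[-0.85, -0.5], [0.40, -0.81], [-0.34, 0.31]] @ diag([0.306165959246046, 0.26260694088113606]) @ [[0.91, 0.42], [-0.42, 0.91]]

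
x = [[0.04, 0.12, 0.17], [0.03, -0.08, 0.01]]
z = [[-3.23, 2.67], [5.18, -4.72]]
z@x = [[-0.05, -0.6, -0.52], [0.07, 1.00, 0.83]]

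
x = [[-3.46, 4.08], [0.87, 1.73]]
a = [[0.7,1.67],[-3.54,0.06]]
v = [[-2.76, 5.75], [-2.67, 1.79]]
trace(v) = -0.97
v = x + a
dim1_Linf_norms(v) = [5.75, 2.67]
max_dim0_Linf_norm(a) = 3.54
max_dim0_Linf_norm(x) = 4.08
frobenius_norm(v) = 7.14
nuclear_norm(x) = 7.17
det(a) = 5.95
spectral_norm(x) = 5.41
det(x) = -9.54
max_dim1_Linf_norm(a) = 3.54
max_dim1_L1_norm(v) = 8.51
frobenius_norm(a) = 3.98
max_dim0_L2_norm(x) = 4.43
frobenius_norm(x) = 5.69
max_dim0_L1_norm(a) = 4.24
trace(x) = -1.73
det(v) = 10.41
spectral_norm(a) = 3.62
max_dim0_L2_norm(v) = 6.02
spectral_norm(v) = 6.99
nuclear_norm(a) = 5.27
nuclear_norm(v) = 8.48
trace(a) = 0.76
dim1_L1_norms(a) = [2.37, 3.6]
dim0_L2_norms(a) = [3.61, 1.67]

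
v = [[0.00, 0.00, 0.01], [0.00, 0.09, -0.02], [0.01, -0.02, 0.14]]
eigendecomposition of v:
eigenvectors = [[-1.00, 0.06, -0.04], [0.02, -0.33, -0.94], [0.07, 0.94, -0.33]]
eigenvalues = [-0.0, 0.15, 0.08]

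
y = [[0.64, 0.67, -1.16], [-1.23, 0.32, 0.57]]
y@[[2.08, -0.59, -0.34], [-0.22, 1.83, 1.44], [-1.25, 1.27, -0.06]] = [[2.63, -0.62, 0.82], [-3.34, 2.04, 0.84]]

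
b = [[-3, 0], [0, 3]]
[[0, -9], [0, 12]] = b @ [[0, 3], [0, 4]]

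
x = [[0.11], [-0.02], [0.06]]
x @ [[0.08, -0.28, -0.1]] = [[0.01, -0.03, -0.01],[-0.00, 0.01, 0.00],[0.00, -0.02, -0.01]]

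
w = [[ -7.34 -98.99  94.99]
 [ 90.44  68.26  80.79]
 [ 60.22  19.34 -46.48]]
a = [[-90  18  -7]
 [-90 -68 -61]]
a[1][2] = -61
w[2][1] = 19.34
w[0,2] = 94.99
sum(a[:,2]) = -68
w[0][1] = -98.99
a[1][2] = -61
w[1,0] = 90.44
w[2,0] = 60.22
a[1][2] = -61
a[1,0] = -90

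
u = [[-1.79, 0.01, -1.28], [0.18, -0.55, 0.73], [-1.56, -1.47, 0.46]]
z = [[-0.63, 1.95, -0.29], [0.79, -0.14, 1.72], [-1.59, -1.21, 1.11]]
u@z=[[3.17, -1.94, -0.88], [-1.71, -0.46, -0.19], [-0.91, -3.39, -1.57]]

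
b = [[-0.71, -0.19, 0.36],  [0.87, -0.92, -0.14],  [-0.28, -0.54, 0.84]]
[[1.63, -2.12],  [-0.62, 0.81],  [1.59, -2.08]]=b@[[-1.67, 2.18], [-1.01, 1.32], [0.69, -0.9]]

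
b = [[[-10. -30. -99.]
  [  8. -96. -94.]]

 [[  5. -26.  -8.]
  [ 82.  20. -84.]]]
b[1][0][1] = -26.0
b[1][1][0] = 82.0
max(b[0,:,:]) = 8.0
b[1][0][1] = -26.0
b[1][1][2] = -84.0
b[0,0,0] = -10.0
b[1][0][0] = 5.0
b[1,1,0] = 82.0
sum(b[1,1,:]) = 18.0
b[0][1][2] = -94.0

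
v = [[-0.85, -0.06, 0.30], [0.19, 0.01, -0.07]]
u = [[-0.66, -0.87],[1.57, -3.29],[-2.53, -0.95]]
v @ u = [[-0.29, 0.65],[0.07, -0.13]]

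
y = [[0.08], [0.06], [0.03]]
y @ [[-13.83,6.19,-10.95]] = [[-1.11, 0.50, -0.88],[-0.83, 0.37, -0.66],[-0.41, 0.19, -0.33]]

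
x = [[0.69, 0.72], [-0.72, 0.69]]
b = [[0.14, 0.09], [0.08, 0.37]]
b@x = [[0.03, 0.16],  [-0.21, 0.31]]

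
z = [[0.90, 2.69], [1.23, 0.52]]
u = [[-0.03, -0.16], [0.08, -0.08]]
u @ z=[[-0.22,-0.16], [-0.03,0.17]]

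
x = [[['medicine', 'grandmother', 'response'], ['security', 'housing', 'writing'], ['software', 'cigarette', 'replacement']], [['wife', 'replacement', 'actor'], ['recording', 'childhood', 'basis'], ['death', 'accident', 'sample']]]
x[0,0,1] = 'grandmother'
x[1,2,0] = 'death'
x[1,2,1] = 'accident'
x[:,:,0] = [['medicine', 'security', 'software'], ['wife', 'recording', 'death']]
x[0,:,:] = [['medicine', 'grandmother', 'response'], ['security', 'housing', 'writing'], ['software', 'cigarette', 'replacement']]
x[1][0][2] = 'actor'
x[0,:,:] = [['medicine', 'grandmother', 'response'], ['security', 'housing', 'writing'], ['software', 'cigarette', 'replacement']]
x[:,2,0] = ['software', 'death']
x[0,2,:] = ['software', 'cigarette', 'replacement']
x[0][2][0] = 'software'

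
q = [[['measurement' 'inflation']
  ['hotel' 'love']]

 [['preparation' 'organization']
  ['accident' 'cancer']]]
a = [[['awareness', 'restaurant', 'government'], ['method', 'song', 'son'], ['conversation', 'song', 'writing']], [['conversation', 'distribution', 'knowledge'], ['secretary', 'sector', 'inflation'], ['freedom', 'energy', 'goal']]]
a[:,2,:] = [['conversation', 'song', 'writing'], ['freedom', 'energy', 'goal']]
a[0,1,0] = 'method'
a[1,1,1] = 'sector'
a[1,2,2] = 'goal'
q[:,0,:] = [['measurement', 'inflation'], ['preparation', 'organization']]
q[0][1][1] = 'love'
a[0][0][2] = 'government'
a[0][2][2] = 'writing'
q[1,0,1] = 'organization'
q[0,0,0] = 'measurement'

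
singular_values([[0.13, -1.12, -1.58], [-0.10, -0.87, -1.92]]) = [2.85, 0.32]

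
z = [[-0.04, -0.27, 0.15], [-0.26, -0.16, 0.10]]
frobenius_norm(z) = 0.45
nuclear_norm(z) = 0.59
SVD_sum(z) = [[-0.15, -0.21, 0.12], [-0.16, -0.22, 0.13]] + [[0.11, -0.06, 0.03], [-0.10, 0.06, -0.03]]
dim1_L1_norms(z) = [0.46, 0.52]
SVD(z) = [[-0.69,  -0.72], [-0.72,  0.69]] @ diag([0.41081627038047, 0.17728505856580393]) @ [[0.52, 0.74, -0.43], [-0.85, 0.48, -0.22]]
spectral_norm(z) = 0.41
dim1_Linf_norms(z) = [0.27, 0.26]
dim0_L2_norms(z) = [0.26, 0.31, 0.18]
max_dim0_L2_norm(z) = 0.31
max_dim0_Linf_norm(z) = 0.27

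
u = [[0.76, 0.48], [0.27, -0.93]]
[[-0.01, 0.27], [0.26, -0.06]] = u @ [[0.14, 0.27], [-0.24, 0.14]]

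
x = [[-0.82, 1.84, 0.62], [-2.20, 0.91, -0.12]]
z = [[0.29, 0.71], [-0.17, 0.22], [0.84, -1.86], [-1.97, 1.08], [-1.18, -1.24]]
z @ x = [[-1.80, 1.18, 0.09], [-0.34, -0.11, -0.13], [3.40, -0.15, 0.74], [-0.76, -2.64, -1.35], [3.7, -3.3, -0.58]]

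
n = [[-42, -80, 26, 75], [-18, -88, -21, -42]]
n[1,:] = [-18, -88, -21, -42]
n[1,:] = [-18, -88, -21, -42]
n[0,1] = -80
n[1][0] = -18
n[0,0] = -42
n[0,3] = 75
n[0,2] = 26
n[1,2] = -21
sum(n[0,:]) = -21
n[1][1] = -88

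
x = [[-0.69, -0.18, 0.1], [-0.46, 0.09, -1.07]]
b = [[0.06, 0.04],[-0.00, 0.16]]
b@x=[[-0.06, -0.01, -0.04], [-0.07, 0.01, -0.17]]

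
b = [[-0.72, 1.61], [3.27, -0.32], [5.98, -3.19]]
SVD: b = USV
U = [[-0.18, -0.7], [0.41, -0.69], [0.90, 0.18]]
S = [7.56, 1.63]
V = [[0.9, -0.43], [-0.43, -0.90]]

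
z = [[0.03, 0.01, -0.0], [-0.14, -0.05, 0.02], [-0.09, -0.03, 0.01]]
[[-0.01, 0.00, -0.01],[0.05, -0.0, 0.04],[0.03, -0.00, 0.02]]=z @ [[-0.27, -0.04, -0.18], [-0.28, 0.31, -0.20], [0.12, 0.3, 0.23]]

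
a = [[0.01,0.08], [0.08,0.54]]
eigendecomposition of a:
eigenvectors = [[-0.99, -0.15], [0.15, -0.99]]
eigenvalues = [-0.0, 0.55]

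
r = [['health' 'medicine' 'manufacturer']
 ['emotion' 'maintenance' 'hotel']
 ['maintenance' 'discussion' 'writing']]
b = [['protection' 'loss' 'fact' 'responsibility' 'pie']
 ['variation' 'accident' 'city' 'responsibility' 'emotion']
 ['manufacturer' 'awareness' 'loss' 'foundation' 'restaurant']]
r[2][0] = 'maintenance'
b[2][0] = 'manufacturer'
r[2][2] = 'writing'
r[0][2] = 'manufacturer'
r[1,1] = 'maintenance'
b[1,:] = ['variation', 'accident', 'city', 'responsibility', 'emotion']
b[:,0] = ['protection', 'variation', 'manufacturer']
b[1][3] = 'responsibility'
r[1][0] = 'emotion'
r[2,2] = 'writing'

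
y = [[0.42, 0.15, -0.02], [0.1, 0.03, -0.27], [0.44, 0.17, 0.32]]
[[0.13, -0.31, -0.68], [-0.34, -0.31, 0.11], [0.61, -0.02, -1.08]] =y @[[0.10, -0.5, -0.93],[0.75, -0.53, -2.07],[1.37, 0.90, -1.0]]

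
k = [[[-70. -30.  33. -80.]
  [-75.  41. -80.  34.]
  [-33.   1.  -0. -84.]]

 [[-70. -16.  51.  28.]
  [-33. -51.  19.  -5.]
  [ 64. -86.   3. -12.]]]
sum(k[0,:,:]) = -343.0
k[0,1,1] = 41.0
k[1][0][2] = 51.0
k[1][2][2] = 3.0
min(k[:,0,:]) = -80.0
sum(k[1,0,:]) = -7.0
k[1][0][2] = 51.0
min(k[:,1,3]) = -5.0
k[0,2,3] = -84.0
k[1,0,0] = -70.0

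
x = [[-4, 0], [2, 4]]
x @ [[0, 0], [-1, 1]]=[[0, 0], [-4, 4]]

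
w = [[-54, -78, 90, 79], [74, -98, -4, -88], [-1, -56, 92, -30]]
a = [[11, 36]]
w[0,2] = 90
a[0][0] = 11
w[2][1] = -56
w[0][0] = -54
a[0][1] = 36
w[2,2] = 92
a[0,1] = 36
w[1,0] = 74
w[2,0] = -1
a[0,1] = 36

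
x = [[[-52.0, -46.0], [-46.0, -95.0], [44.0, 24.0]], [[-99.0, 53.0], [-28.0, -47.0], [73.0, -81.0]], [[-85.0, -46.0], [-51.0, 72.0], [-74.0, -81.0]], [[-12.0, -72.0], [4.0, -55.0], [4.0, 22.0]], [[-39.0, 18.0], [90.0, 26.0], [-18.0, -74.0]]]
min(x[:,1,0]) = -51.0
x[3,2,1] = 22.0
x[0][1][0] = -46.0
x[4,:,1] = [18.0, 26.0, -74.0]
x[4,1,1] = 26.0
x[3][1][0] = 4.0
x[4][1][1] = 26.0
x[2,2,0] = -74.0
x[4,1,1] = 26.0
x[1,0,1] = 53.0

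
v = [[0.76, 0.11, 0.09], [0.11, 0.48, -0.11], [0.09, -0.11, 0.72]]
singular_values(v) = [0.83, 0.74, 0.39]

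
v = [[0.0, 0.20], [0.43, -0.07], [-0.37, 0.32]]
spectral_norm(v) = 0.64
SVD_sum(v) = [[-0.09, 0.05], [0.35, -0.2], [-0.42, 0.24]] + [[0.09, 0.15],[0.08, 0.13],[0.05, 0.08]]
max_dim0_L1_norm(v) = 0.8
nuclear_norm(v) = 0.89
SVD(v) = [[0.16, 0.7], [-0.64, 0.61], [0.75, 0.38]] @ diag([0.6377968013782254, 0.2496302068094015]) @ [[-0.87, 0.5], [0.50, 0.87]]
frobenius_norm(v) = 0.68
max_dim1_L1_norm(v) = 0.69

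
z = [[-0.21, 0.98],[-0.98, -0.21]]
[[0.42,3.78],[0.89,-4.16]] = z @ [[-0.96, 3.27], [0.22, 4.56]]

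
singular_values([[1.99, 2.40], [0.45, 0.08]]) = [3.14, 0.29]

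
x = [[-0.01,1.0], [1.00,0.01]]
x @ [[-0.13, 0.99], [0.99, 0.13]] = [[0.99, 0.12],  [-0.12, 0.99]]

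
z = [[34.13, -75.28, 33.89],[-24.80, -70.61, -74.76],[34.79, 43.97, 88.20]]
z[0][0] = 34.13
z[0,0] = 34.13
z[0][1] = -75.28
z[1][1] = -70.61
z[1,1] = -70.61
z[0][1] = -75.28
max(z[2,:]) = 88.2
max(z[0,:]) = 34.13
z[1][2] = -74.76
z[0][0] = 34.13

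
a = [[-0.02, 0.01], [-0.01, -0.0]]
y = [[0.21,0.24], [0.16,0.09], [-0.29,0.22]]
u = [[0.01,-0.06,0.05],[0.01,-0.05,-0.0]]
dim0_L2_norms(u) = [0.01, 0.08, 0.05]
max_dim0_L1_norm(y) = 0.66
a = u @ y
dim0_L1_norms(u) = [0.02, 0.11, 0.05]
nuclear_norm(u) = 0.12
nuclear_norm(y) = 0.73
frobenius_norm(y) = 0.52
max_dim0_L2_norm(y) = 0.39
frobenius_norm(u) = 0.09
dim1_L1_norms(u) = [0.12, 0.06]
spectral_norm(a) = 0.02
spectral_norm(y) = 0.39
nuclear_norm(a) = 0.03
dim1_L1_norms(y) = [0.45, 0.25, 0.51]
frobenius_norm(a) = 0.02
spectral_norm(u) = 0.09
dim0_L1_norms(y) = [0.66, 0.55]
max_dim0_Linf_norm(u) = 0.06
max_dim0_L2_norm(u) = 0.08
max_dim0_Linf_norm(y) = 0.29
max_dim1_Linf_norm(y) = 0.29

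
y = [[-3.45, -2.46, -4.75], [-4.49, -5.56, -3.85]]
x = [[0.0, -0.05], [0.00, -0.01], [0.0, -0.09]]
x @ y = [[0.22, 0.28, 0.19], [0.04, 0.06, 0.04], [0.40, 0.50, 0.35]]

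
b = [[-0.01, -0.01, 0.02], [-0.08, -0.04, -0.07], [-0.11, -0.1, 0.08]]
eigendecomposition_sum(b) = [[0.00, 0.0, 0.0], [-0.11, -0.07, -0.02], [-0.07, -0.04, -0.01]] + [[-0.00, -0.0, 0.0], [0.01, 0.00, -0.00], [0.00, 0.00, -0.00]] + [[-0.01, -0.01, 0.02], [0.03, 0.03, -0.05], [-0.04, -0.06, 0.09]]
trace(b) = 0.03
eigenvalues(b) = [-0.08, -0.0, 0.11]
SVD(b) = [[-0.11, 0.15, -0.98],[-0.35, -0.93, -0.1],[-0.93, 0.34, 0.15]] @ diag([0.17799559793948344, 0.10155902026574905, 0.001825518235170361]) @ [[0.74, 0.61, -0.29], [0.35, 0.02, 0.94], [0.57, -0.79, -0.20]]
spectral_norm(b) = 0.18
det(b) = 0.00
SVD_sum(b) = [[-0.01, -0.01, 0.01],[-0.05, -0.04, 0.02],[-0.12, -0.10, 0.05]] + [[0.01, 0.0, 0.01],[-0.03, -0.00, -0.09],[0.01, 0.0, 0.03]] + [[-0.00, 0.0, 0.00],[-0.0, 0.00, 0.00],[0.0, -0.00, -0.0]]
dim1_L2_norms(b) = [0.02, 0.11, 0.17]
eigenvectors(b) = [[-0.03, 0.56, 0.18], [0.86, -0.80, -0.48], [0.52, -0.22, 0.86]]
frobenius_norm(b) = 0.20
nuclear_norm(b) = 0.28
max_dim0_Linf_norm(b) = 0.11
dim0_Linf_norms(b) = [0.11, 0.1, 0.08]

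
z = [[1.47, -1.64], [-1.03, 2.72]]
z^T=[[1.47, -1.03], [-1.64, 2.72]]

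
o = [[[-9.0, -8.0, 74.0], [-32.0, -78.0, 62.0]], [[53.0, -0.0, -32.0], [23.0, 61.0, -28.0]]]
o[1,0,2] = -32.0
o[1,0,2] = -32.0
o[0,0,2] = 74.0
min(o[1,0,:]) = -32.0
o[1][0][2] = -32.0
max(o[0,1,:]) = 62.0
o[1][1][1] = 61.0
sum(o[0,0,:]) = 57.0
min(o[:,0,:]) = -32.0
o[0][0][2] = 74.0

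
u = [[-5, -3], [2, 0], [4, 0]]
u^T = [[-5, 2, 4], [-3, 0, 0]]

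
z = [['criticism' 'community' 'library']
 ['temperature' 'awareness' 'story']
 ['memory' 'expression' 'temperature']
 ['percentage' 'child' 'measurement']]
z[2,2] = 'temperature'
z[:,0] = ['criticism', 'temperature', 'memory', 'percentage']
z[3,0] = 'percentage'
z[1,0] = 'temperature'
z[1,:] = ['temperature', 'awareness', 'story']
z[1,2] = 'story'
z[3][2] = 'measurement'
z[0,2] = 'library'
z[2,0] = 'memory'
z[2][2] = 'temperature'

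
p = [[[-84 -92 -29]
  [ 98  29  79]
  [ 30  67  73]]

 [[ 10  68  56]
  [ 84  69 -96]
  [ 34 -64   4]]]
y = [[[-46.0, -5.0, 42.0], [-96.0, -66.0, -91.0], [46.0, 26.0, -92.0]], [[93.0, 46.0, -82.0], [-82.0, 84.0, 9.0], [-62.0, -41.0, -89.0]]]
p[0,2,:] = [30, 67, 73]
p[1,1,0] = 84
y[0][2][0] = 46.0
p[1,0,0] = 10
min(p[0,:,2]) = -29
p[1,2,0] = 34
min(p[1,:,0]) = 10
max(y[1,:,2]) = 9.0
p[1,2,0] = 34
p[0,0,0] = -84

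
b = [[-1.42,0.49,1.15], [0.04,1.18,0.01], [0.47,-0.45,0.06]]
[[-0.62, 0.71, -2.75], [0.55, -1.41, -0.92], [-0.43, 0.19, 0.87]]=b @ [[-0.3, -0.75, 1.16], [0.49, -1.17, -0.81], [-1.12, 0.19, -0.61]]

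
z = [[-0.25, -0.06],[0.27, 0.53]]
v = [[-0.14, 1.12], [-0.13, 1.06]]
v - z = [[0.11, 1.18], [-0.40, 0.53]]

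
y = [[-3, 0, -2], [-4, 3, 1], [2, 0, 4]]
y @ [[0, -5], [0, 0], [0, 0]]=[[0, 15], [0, 20], [0, -10]]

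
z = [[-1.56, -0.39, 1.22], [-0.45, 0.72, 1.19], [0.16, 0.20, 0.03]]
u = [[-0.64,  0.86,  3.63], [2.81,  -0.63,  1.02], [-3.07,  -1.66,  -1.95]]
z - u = [[-0.92, -1.25, -2.41], [-3.26, 1.35, 0.17], [3.23, 1.86, 1.98]]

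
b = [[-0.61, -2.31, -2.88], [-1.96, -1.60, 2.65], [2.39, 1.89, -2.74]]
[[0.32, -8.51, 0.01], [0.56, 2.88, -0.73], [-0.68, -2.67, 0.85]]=b@[[-0.22, -0.03, 0.24], [-0.08, 1.35, 0.03], [-0.00, 1.88, -0.08]]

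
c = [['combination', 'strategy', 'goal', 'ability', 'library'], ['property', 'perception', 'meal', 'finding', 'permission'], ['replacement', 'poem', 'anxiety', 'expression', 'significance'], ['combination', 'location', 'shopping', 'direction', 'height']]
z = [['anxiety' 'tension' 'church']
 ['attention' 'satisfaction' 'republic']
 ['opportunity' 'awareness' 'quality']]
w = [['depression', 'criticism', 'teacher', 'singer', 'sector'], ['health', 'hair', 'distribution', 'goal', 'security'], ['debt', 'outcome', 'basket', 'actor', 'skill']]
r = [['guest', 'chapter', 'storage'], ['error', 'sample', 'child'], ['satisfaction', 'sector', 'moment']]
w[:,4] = ['sector', 'security', 'skill']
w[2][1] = 'outcome'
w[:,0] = ['depression', 'health', 'debt']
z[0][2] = 'church'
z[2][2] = 'quality'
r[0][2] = 'storage'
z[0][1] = 'tension'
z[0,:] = ['anxiety', 'tension', 'church']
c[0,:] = ['combination', 'strategy', 'goal', 'ability', 'library']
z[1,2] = 'republic'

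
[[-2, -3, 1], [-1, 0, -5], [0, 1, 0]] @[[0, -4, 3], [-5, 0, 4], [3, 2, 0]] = [[18, 10, -18], [-15, -6, -3], [-5, 0, 4]]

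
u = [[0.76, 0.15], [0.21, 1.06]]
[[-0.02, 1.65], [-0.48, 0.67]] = u @ [[0.06, 2.13], [-0.46, 0.21]]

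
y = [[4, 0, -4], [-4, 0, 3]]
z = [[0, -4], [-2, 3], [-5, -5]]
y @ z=[[20, 4], [-15, 1]]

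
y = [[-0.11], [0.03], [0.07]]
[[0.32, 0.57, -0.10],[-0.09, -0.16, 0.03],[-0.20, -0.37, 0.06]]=y@[[-2.9, -5.22, 0.88]]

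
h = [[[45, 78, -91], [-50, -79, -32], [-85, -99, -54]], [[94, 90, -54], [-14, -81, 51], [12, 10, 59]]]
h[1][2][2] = 59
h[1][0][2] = -54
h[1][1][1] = -81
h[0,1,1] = -79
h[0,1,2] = -32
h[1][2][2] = 59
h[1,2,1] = 10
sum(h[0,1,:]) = -161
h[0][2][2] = -54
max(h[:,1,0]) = -14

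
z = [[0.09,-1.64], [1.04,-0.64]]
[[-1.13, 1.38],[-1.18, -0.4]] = z @[[-0.73, -0.93], [0.65, -0.89]]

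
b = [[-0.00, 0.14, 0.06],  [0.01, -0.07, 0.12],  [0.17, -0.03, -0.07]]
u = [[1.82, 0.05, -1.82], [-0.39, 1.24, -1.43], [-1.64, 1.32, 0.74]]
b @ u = [[-0.15, 0.25, -0.16], [-0.15, 0.07, 0.17], [0.44, -0.12, -0.32]]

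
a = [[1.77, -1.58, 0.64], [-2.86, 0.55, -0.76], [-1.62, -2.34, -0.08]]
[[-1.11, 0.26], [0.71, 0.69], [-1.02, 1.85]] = a@[[-0.04, -0.42], [0.48, -0.51], [-0.44, 0.31]]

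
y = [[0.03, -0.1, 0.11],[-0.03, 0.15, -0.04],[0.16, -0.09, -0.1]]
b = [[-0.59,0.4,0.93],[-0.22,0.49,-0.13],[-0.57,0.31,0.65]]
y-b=[[0.62, -0.5, -0.82],[0.19, -0.34, 0.09],[0.73, -0.40, -0.75]]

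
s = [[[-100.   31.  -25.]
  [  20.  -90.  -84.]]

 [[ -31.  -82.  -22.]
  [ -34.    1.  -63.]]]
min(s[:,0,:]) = -100.0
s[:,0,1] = [31.0, -82.0]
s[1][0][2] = -22.0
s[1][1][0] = -34.0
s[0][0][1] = 31.0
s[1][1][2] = -63.0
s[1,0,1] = -82.0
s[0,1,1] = -90.0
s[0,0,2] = -25.0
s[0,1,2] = -84.0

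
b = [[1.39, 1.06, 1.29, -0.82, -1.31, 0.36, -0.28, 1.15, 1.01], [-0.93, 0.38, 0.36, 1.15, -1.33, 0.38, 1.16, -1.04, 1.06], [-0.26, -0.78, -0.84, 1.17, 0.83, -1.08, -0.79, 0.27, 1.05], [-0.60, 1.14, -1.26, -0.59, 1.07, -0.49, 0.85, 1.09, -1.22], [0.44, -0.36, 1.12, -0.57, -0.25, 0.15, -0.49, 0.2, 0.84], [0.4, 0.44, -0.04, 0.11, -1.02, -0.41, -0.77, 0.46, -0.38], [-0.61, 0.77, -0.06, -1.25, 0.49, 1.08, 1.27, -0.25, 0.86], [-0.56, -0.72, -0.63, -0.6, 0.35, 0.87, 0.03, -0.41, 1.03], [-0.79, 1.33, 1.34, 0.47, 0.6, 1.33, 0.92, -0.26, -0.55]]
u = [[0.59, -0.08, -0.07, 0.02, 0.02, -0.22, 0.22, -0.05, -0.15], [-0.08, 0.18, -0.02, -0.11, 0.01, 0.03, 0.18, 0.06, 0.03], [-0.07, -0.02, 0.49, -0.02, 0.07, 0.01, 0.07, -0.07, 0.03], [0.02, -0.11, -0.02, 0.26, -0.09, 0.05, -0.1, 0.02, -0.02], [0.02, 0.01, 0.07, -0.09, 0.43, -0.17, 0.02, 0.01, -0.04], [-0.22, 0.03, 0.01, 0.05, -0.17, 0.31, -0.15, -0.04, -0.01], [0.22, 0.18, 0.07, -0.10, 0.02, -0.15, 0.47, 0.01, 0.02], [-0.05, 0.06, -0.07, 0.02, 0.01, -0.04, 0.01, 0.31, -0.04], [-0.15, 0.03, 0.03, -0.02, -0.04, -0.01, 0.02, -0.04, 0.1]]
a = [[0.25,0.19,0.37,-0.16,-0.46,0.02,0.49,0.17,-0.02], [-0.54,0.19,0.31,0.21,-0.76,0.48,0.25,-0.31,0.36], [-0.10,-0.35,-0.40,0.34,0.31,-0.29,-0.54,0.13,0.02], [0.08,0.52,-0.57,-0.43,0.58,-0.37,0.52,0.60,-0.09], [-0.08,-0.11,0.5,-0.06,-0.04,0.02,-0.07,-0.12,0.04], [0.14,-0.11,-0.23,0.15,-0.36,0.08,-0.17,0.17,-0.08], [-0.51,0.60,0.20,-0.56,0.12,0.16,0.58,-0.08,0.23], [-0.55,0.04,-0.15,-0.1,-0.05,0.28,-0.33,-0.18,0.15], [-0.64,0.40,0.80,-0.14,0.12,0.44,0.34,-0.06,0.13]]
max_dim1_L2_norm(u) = 0.69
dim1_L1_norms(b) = [8.67, 7.79, 7.07, 8.31, 4.42, 4.03, 6.64, 5.2, 7.59]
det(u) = -0.00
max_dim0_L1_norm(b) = 8.0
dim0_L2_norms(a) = [1.17, 1.01, 1.31, 0.86, 1.18, 0.87, 1.21, 0.77, 0.49]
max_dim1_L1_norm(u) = 1.42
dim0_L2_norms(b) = [2.21, 2.53, 2.75, 2.49, 2.67, 2.36, 2.46, 2.05, 2.77]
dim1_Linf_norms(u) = [0.59, 0.18, 0.49, 0.26, 0.43, 0.31, 0.47, 0.31, 0.15]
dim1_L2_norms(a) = [0.86, 1.25, 0.95, 1.38, 0.54, 0.55, 1.19, 0.76, 1.25]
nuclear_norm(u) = 3.15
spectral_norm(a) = 2.05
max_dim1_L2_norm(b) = 3.11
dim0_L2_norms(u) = [0.69, 0.3, 0.51, 0.32, 0.48, 0.45, 0.58, 0.33, 0.2]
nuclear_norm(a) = 6.66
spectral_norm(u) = 0.93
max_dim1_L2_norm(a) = 1.38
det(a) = -0.00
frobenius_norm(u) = 1.36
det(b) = -39.53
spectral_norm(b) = 4.00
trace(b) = -0.01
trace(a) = 0.18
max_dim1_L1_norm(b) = 8.67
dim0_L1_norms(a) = [2.89, 2.51, 3.53, 2.15, 2.8, 2.14, 3.29, 1.82, 1.12]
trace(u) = 3.14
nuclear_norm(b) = 18.77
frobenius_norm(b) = 7.46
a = b @ u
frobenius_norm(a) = 3.04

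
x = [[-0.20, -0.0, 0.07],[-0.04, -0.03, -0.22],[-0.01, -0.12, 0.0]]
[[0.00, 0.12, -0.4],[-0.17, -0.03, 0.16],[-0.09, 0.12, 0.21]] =x @ [[0.22, -0.47, 1.73], [0.74, -0.92, -1.87], [0.64, 0.36, -0.80]]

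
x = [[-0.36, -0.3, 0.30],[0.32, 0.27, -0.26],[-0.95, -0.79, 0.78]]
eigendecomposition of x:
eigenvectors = [[-0.34, 0.65, -0.75], [0.3, -0.05, 0.58], [-0.89, 0.75, -0.33]]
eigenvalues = [0.68, 0.01, 0.0]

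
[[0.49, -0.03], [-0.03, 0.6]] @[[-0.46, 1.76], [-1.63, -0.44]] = [[-0.18, 0.88], [-0.96, -0.32]]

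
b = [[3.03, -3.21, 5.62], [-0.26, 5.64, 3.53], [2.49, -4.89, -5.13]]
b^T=[[3.03, -0.26, 2.49], [-3.21, 5.64, -4.89], [5.62, 3.53, -5.13]]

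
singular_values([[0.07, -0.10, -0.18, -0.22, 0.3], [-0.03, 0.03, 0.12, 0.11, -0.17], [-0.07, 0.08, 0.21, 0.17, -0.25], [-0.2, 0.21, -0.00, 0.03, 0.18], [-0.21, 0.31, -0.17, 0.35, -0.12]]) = [0.72, 0.49, 0.23, 0.01, 0.0]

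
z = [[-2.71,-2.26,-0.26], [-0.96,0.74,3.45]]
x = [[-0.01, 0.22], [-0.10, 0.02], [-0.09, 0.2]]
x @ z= [[-0.18, 0.19, 0.76], [0.25, 0.24, 0.1], [0.05, 0.35, 0.71]]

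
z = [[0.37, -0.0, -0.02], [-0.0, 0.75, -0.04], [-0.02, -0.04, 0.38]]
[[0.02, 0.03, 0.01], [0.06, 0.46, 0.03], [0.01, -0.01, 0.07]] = z @ [[0.05, 0.08, 0.05], [0.08, 0.62, 0.05], [0.05, 0.05, 0.2]]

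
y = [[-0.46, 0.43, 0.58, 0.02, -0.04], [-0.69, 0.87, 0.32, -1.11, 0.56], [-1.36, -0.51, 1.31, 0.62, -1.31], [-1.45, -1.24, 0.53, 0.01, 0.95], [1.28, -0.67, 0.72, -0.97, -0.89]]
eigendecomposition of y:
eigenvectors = [[-0.08-0.06j, -0.08+0.06j, (-0.26+0.26j), -0.26-0.26j, (-0.09+0j)], [0.06-0.38j, 0.06+0.38j, (-0.09+0.05j), (-0.09-0.05j), 0.46+0.00j], [0.22+0.17j, 0.22-0.17j, (-0.8+0j), -0.80-0.00j, (-0.67+0j)], [0.06-0.60j, (0.06+0.6j), (-0.19+0.09j), -0.19-0.09j, (-0.55+0j)], [0.64+0.00j, (0.64-0j), -0.26+0.32j, -0.26-0.32j, (-0.15+0j)]]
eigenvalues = [(-0.95+1.37j), (-0.95-1.37j), (0.52+0.92j), (0.52-0.92j), (1.7+0j)]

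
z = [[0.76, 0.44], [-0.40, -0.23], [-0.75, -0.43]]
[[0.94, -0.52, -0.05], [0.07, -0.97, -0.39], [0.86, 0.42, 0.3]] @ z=[[0.96, 0.55], [0.73, 0.42], [0.26, 0.15]]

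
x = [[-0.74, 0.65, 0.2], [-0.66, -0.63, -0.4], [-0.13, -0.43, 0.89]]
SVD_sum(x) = [[-0.60, 0.75, -0.04],  [0.04, -0.05, 0.00],  [0.18, -0.22, 0.01]] + [[-0.18,  -0.14,  0.07],[-0.56,  -0.44,  0.22],[-0.46,  -0.36,  0.18]] + [[0.04, 0.04, 0.17], [-0.14, -0.14, -0.62], [0.15, 0.16, 0.7]]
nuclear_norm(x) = 3.00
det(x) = 1.00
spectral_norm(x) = 1.01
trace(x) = -0.48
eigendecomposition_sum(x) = [[-0.37+0.34j, (0.33+0.36j), (0.09+0.09j)], [-0.33-0.35j, -0.35+0.32j, (-0.08+0.09j)], [-0.08-0.10j, -0.10+0.07j, (-0.02+0.02j)]] + [[(-0.37-0.34j), 0.33-0.36j, 0.09-0.09j], [(-0.33+0.35j), -0.35-0.32j, (-0.08-0.09j)], [-0.08+0.10j, (-0.1-0.07j), (-0.02-0.02j)]] + [[0.00+0.00j, -0.00+0.00j, 0.02+0.00j], [-0.01-0.00j, 0.06-0.00j, -0.24-0.00j], [(0.02+0j), (-0.24+0j), 0.94+0.00j]]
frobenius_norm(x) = 1.73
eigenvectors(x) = [[0.71+0.00j, (0.71-0j), (0.02+0j)],  [0.01+0.68j, 0.01-0.68j, -0.25+0.00j],  [-0.01+0.17j, (-0.01-0.17j), (0.97+0j)]]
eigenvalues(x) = [(-0.74+0.68j), (-0.74-0.68j), (1+0j)]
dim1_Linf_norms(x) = [0.74, 0.66, 0.89]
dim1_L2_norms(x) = [1.01, 1.0, 1.0]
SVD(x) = [[-0.96, -0.24, 0.18],  [0.06, -0.75, -0.66],  [0.29, -0.62, 0.73]] @ diag([1.0058635895070511, 0.9963575843294975, 0.9959969896807321]) @ [[0.62, -0.78, 0.04],[0.75, 0.59, -0.29],[0.21, 0.21, 0.95]]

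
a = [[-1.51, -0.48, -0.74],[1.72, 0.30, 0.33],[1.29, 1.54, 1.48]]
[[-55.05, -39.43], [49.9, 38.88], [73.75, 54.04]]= a@[[23.59, 19.17],  [7.71, 14.38],  [21.25, 4.84]]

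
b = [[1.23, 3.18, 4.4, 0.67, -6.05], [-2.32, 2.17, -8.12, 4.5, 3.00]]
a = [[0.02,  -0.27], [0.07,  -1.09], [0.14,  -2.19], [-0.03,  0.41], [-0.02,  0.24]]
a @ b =[[0.65, -0.52, 2.28, -1.20, -0.93], [2.61, -2.14, 9.16, -4.86, -3.69], [5.25, -4.31, 18.4, -9.76, -7.42], [-0.99, 0.79, -3.46, 1.82, 1.41], [-0.58, 0.46, -2.04, 1.07, 0.84]]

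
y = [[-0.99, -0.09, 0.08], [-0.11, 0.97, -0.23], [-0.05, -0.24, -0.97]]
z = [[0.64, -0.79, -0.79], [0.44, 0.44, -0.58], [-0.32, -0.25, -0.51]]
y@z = [[-0.7, 0.72, 0.79],[0.43, 0.57, -0.36],[0.17, 0.18, 0.67]]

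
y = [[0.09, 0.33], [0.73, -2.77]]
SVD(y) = [[0.1,-0.99],  [-0.99,-0.10]] @ diag([2.879900540325031, 0.17021421161463995]) @ [[-0.25, 0.97], [-0.97, -0.25]]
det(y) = -0.49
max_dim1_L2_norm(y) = 2.86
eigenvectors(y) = [[0.97, -0.11], [0.24, 0.99]]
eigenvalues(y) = [0.17, -2.85]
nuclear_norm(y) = 3.05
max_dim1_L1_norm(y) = 3.5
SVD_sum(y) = [[-0.07,0.29], [0.71,-2.77]] + [[0.16, 0.04], [0.02, 0.00]]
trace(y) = -2.68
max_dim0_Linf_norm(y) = 2.77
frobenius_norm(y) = 2.88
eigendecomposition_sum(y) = [[0.17, 0.02], [0.04, 0.0]] + [[-0.08, 0.31], [0.69, -2.77]]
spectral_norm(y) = 2.88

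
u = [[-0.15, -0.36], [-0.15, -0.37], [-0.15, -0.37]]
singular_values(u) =[0.69, 0.0]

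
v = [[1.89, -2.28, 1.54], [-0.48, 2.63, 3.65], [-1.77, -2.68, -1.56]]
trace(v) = 2.96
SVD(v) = [[0.07, 1.00, 0.07],[-0.81, 0.02, 0.59],[0.59, -0.09, 0.81]] @ diag([5.403674295415201, 3.3295223143679142, 2.018758347894852]) @ [[-0.10,-0.71,-0.69],[0.61,-0.59,0.52],[-0.78,-0.38,0.49]]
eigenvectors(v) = [[0.84+0.00j, (0.02+0.52j), 0.02-0.52j], [(-0.55+0j), (0.32+0.45j), (0.32-0.45j)], [-0.00+0.00j, -0.65+0.00j, -0.65-0.00j]]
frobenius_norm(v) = 6.66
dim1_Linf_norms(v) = [2.28, 3.65, 2.68]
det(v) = 36.32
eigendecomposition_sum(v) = [[1.93-0.00j, -2.20-0.00j, -1.03-0.00j], [-1.27+0.00j, (1.44+0j), (0.67+0j)], [(-0.01+0j), (0.01+0j), 0.00+0.00j]] + [[(-0.02+0.7j), (-0.04+1.07j), 1.28+0.58j], [(0.39+0.64j), (0.59+0.98j), (1.49-0.23j)], [-0.88-0.05j, (-1.34-0.09j), (-0.78+1.59j)]] + [[(-0.02-0.7j), -0.04-1.07j, (1.28-0.58j)], [0.39-0.64j, 0.59-0.98j, (1.49+0.23j)], [(-0.88+0.05j), -1.34+0.09j, -0.78-1.59j]]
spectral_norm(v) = 5.40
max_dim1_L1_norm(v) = 6.76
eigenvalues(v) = [(3.38+0j), (-0.21+3.27j), (-0.21-3.27j)]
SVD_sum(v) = [[-0.04, -0.27, -0.26],[0.42, 3.11, 3.03],[-0.3, -2.25, -2.20]] + [[2.03, -1.96, 1.73], [0.04, -0.03, 0.03], [-0.19, 0.18, -0.16]] + [[-0.10, -0.05, 0.07], [-0.93, -0.45, 0.59], [-1.28, -0.61, 0.8]]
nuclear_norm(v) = 10.75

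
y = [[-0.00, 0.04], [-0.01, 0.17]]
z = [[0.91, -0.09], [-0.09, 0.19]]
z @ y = [[0.00,0.02], [-0.00,0.03]]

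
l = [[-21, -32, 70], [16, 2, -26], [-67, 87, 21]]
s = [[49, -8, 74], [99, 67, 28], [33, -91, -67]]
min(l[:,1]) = -32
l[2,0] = -67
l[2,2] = 21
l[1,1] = 2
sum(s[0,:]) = 115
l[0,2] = 70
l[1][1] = 2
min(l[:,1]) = -32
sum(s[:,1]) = -32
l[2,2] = 21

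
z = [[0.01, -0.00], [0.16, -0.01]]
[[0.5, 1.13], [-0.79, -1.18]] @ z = [[0.19, -0.01], [-0.20, 0.01]]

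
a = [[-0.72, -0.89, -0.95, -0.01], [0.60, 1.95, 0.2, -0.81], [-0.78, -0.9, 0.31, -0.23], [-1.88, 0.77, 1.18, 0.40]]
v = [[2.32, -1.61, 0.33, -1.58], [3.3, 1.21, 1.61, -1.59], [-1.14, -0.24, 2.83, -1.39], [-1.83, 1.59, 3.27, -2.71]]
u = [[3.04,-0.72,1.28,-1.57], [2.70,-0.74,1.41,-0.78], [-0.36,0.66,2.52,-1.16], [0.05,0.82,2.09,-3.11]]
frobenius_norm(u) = 6.88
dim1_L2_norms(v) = [3.25, 4.18, 3.36, 4.89]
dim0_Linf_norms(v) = [3.3, 1.61, 3.27, 2.71]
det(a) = -3.80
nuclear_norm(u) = 10.63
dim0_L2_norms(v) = [4.57, 2.58, 4.63, 3.78]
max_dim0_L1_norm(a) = 4.51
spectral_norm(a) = 2.67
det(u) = 0.28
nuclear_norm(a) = 6.66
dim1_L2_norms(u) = [3.72, 3.23, 2.87, 3.84]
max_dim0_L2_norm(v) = 4.63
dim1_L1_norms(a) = [2.57, 3.56, 2.22, 4.23]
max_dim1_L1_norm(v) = 9.4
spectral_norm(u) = 5.70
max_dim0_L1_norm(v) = 8.59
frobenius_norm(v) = 7.95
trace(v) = 3.65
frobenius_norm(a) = 3.78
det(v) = -53.66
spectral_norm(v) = 5.99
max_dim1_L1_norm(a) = 4.23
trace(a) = 1.94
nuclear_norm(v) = 13.73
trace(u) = 1.71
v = u + a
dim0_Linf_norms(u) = [3.04, 0.82, 2.52, 3.11]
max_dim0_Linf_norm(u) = 3.11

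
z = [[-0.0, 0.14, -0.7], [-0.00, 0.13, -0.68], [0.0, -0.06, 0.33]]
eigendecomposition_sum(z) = [[-0.0, 0.0, 0.00],  [-0.0, -0.00, -0.0],  [-0.00, -0.00, -0.00]] + [[0.0, 0.01, 0.02], [0.0, 0.0, 0.01], [0.0, 0.00, 0.00]] + [[0.0, 0.13, -0.72],[0.0, 0.13, -0.69],[0.0, -0.06, 0.33]]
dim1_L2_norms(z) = [0.71, 0.69, 0.34]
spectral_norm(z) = 1.05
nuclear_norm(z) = 1.06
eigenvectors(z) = [[1.0, -0.92, 0.69], [0.00, -0.39, 0.66], [0.0, -0.07, -0.31]]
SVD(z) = [[-0.68, 0.65, 0.33],[-0.66, -0.35, -0.67],[0.32, 0.67, -0.67]] @ diag([1.0494588905081739, 0.006003093648527129, -0.0]) @ [[0.00, -0.19, 0.98], [0.00, 0.98, 0.19], [1.0, 0.00, 0.00]]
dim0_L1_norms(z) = [0.0, 0.33, 1.71]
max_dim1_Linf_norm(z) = 0.7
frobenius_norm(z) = 1.05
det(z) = 0.00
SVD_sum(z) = [[0.00, 0.14, -0.70],[0.00, 0.13, -0.68],[0.00, -0.06, 0.33]] + [[0.0, 0.0, 0.0], [0.00, -0.0, -0.0], [0.00, 0.00, 0.00]] + [[-0.0, -0.00, -0.00], [0.00, -0.00, -0.00], [0.0, -0.0, -0.0]]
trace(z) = 0.46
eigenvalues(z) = [-0.0, 0.0, 0.46]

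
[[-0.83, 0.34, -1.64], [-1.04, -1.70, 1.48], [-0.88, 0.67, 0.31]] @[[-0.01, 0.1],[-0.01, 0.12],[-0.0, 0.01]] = [[0.0, -0.06], [0.03, -0.29], [0.00, -0.00]]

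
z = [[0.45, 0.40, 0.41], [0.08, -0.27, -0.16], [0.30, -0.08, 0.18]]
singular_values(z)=[0.79, 0.36, 0.08]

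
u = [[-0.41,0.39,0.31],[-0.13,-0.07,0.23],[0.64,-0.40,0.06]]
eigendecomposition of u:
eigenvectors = [[0.51+0.00j, (-0.64+0j), -0.64-0.00j], [(0.31+0j), (-0.48-0.3j), -0.48+0.30j], [(0.8+0j), 0.52-0.04j, 0.52+0.04j]]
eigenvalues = [(0.31+0j), (-0.37+0.2j), (-0.37-0.2j)]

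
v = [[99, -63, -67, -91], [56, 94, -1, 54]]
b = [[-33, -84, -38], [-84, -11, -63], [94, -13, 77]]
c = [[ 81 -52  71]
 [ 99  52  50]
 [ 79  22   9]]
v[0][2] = -67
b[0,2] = -38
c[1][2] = 50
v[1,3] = 54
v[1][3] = 54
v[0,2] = -67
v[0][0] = 99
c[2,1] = 22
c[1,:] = [99, 52, 50]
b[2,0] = 94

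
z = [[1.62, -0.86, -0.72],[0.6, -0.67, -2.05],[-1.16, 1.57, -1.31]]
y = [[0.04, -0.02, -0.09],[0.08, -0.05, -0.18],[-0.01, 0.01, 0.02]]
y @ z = [[0.16, -0.16, 0.13], [0.31, -0.32, 0.28], [-0.03, 0.03, -0.04]]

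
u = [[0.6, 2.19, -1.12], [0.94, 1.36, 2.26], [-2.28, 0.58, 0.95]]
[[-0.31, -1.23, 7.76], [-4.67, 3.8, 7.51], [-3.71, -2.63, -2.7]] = u @ [[0.65,1.58,2.20], [-1.16,-0.36,3.19], [-1.64,1.24,0.49]]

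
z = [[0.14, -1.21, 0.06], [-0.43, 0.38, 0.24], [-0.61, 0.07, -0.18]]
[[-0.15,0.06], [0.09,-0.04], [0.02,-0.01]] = z @ [[-0.05,0.02],[0.12,-0.05],[0.11,-0.05]]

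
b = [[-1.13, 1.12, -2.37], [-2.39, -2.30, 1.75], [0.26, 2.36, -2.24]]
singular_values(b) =[5.11, 2.56, 0.41]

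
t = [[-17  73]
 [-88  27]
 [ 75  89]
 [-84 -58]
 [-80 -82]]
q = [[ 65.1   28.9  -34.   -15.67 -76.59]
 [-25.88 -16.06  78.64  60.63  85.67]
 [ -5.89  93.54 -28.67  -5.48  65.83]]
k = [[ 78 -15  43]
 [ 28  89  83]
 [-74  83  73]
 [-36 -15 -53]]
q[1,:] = [-25.88, -16.06, 78.64, 60.63, 85.67]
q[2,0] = -5.89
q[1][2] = 78.64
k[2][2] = 73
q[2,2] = -28.67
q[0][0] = 65.1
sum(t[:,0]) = -194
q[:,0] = [65.1, -25.88, -5.89]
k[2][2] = 73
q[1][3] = 60.63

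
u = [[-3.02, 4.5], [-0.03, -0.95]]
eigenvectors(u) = [[-1.00,-0.91], [-0.01,-0.41]]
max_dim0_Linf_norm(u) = 4.5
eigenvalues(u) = [-2.95, -1.02]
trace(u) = -3.97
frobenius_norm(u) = 5.50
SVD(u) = [[-0.99, 0.14], [0.14, 0.99]] @ diag([5.474735221679109, 0.5487023350653786]) @ [[0.55, -0.84], [-0.84, -0.55]]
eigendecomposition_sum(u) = [[-3.06, 6.87], [-0.05, 0.1]] + [[0.04, -2.37], [0.02, -1.05]]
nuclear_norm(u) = 6.02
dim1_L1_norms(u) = [7.52, 0.98]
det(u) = 3.00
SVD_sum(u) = [[-2.95,4.54], [0.43,-0.65]] + [[-0.07, -0.04], [-0.46, -0.3]]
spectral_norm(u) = 5.47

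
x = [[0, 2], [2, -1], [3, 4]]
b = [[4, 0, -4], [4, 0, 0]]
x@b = [[8, 0, 0], [4, 0, -8], [28, 0, -12]]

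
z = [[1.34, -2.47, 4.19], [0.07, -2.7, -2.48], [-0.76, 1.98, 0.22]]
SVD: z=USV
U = [[-0.97, -0.09, 0.23], [0.19, -0.87, 0.45], [0.17, 0.48, 0.86]]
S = [5.2, 4.04, 0.33]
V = [[-0.27,0.43,-0.86],  [-0.13,0.87,0.47],  [-0.95,-0.24,0.18]]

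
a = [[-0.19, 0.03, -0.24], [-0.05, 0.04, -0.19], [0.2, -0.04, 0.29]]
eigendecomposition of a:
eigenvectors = [[-0.45,-0.66,-0.13],[-0.65,0.59,0.97],[0.62,0.46,0.22]]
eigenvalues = [0.19, -0.05, 0.0]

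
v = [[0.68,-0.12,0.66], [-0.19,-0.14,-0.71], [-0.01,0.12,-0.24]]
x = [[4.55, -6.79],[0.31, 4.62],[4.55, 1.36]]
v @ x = [[6.06, -4.27], [-4.14, -0.32], [-1.10, 0.30]]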